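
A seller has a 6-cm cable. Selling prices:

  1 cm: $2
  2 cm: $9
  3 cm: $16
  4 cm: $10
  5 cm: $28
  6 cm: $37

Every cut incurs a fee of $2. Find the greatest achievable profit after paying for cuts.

Let r[k] be the best obtainable value from length k. For each k, try every first piece i and keep the best of price[i] + r[k−i] minus the 2 cut fee when i<k.
r[1] = 2
r[2] = max(2+2-2, 9+0) = 9
r[3] = max(2+9-2, 9+2-2, 16+0) = 16
r[4] = max(2+16-2, 9+9-2, 16+2-2, 10+0) = 16
r[5] = max(2+16-2, 9+16-2, 16+9-2, 10+2-2, 28+0) = 28
r[6] = max(2+28-2, 9+16-2, 16+16-2, 10+9-2, 28+2-2, 37+0) = 37
Best is to make no cuts and sell whole for $37.

37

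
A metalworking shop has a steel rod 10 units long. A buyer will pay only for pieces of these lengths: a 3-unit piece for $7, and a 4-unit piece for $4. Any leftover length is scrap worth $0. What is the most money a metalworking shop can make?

Consider every possible first cut. f[k] is the best of p[i]+f[k−i] over all sellable i≤k.
f[1] = 0
f[2] = 0
f[3] = 7
f[4] = max(7+0, 4+0) = 7
f[5] = max(7+0, 4+0) = 7
f[6] = max(7+7, 4+0) = 14
f[7] = max(7+7, 4+7) = 14
f[8] = max(7+7, 4+7) = 14
f[9] = max(7+14, 4+7) = 21
f[10] = max(7+14, 4+14) = 21
One optimal cutting: pieces 3 + 3 + 3 with 1 unit of scrap → $21.

21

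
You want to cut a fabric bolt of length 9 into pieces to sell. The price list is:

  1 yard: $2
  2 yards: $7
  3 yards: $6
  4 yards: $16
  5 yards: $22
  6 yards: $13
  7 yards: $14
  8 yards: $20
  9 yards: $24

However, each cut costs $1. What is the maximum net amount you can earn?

37

Let net[k] be the best obtainable value from length k. For each k, try every first piece i and keep the best of price[i] + net[k−i] minus the 1 cut fee when i<k.
net[1] = 2
net[2] = max(2+2-1, 7+0) = 7
net[3] = max(2+7-1, 7+2-1, 6+0) = 8
net[4] = max(2+8-1, 7+7-1, 6+2-1, 16+0) = 16
net[5] = max(2+16-1, 7+8-1, 6+7-1, 16+2-1, 22+0) = 22
net[6] = max(2+22-1, 7+16-1, 6+8-1, 16+7-1, 22+2-1, 13+0) = 23
net[7] = max(2+23-1, 7+22-1, 6+16-1, …, 13+2-1, 14+0) = 28
net[8] = max(2+28-1, 7+23-1, 6+22-1, …, 14+2-1, 20+0) = 31
net[9] = max(2+31-1, 7+28-1, 6+23-1, …, 20+2-1, 24+0) = 37
One optimal plan: pieces 5 + 4 (1 cut) → $38 − $1 = $37.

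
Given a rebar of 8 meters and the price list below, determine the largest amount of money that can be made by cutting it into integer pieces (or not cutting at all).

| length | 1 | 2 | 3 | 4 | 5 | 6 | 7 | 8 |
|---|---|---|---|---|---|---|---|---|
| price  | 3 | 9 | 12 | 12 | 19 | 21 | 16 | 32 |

Let v[k] be the best obtainable value from length k. For each k, try every first piece i and keep the best of price[i] + v[k−i].
v[1] = 3
v[2] = 9
v[3] = 12  (first piece 1, then v[2]=9)
v[4] = 18  (first piece 2, then v[2]=9)
v[5] = 21  (first piece 1, then v[4]=18)
v[6] = 27  (first piece 2, then v[4]=18)
v[7] = 30  (first piece 1, then v[6]=27)
v[8] = 36  (first piece 2, then v[6]=27)
One optimal cutting: 2 + 2 + 2 + 2 → ₹9 + ₹9 + ₹9 + ₹9 = ₹36.

36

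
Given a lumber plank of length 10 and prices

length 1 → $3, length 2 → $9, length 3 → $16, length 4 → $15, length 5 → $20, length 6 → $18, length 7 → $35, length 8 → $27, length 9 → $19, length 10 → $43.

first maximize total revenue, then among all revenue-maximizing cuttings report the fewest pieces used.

Build r[k] bottom-up: r[k] = max over allowed piece i of (p[i] + r[k−i]).
r[1] = 3
r[2] = 9
r[3] = 16
r[4] = 19  (first piece 1, then r[3]=16)
r[5] = 25  (first piece 2, then r[3]=16)
r[6] = 32  (first piece 3, then r[3]=16)
r[7] = 35  (first piece 1, then r[6]=32)
r[8] = 41  (first piece 2, then r[6]=32)
r[9] = 48  (first piece 3, then r[6]=32)
r[10] = 51  (first piece 1, then r[9]=48)
Maximum revenue is $51.
Now minimize piece count subject to staying optimal: for each k, pieces[k] = 1 + min over i with p[i]+r[k−i]=r[k] of pieces[k−i].
pieces[7] = 1
pieces[8] = 3
pieces[9] = 3
pieces[10] = 2

2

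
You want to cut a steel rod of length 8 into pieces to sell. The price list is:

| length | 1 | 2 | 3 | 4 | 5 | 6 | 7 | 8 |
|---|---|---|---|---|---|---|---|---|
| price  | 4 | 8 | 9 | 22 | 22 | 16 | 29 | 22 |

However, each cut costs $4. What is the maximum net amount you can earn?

Let net[k] be the best obtainable value from length k. For each k, try every first piece i and keep the best of price[i] + net[k−i] minus the 4 cut fee when i<k.
net[1] = 4
net[2] = max(4+4-4, 8+0) = 8
net[3] = max(4+8-4, 8+4-4, 9+0) = 9
net[4] = max(4+9-4, 8+8-4, 9+4-4, 22+0) = 22
net[5] = max(4+22-4, 8+9-4, 9+8-4, 22+4-4, 22+0) = 22
net[6] = max(4+22-4, 8+22-4, 9+9-4, 22+8-4, 22+4-4, 16+0) = 26
net[7] = max(4+26-4, 8+22-4, 9+22-4, …, 16+4-4, 29+0) = 29
net[8] = max(4+29-4, 8+26-4, 9+22-4, …, 29+4-4, 22+0) = 40
One optimal plan: pieces 4 + 4 (1 cut) → $44 − $4 = $40.

40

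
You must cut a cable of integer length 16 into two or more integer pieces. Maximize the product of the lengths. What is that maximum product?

Define f[k] = max over 1≤i<k of i · max(k−i, f[k−i]); the inner max lets the remainder stay uncut if that's better.
f[2] = 1·max(1,0) = 1·1 = 1
f[3] = 1·max(2,1) = 1·2 = 2
f[4] = 2·max(2,1) = 2·2 = 4
f[5] = 2·max(3,2) = 2·3 = 6
f[6] = 3·max(3,2) = 3·3 = 9
f[7] = 2·max(5,6) = 2·6 = 12
f[8] = 2·max(6,9) = 2·9 = 18
f[9] = 3·max(6,9) = 3·9 = 27
f[10] = 2·max(8,18) = 2·18 = 36
f[11] = 2·max(9,27) = 2·27 = 54
f[12] = 3·max(9,27) = 3·27 = 81
f[13] = 2·max(11,54) = 2·54 = 108
f[14] = 2·max(12,81) = 2·81 = 162
f[15] = 3·max(12,81) = 3·81 = 243
f[16] = 2·max(14,162) = 2·162 = 324
One optimal split: 3 + 3 + 3 + 3 + 2 + 2; product 3·3·3·3·2·2 = 324.

324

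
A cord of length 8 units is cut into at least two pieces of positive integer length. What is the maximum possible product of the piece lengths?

Define g[k] = max over 1≤i<k of i · max(k−i, g[k−i]); the inner max lets the remainder stay uncut if that's better.
g[2] = 1*max(1,0) = 1*1 = 1
g[3] = 1*max(2,1) = 1*2 = 2
g[4] = 2*max(2,1) = 2*2 = 4
g[5] = 2*max(3,2) = 2*3 = 6
g[6] = 3*max(3,2) = 3*3 = 9
g[7] = 2*max(5,6) = 2*6 = 12
g[8] = 2*max(6,9) = 2*9 = 18
One optimal split: 3 + 3 + 2; product 3*3*2 = 18.

18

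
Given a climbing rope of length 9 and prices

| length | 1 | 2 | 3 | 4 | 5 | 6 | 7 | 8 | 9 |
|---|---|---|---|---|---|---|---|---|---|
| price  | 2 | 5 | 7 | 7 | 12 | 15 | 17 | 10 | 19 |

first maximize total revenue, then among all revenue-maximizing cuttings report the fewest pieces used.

2

Build r[k] bottom-up: r[k] = max over allowed piece i of (p[i] + r[k−i]).
r[1] = 2
r[2] = 5
r[3] = 7  (first piece 1, then r[2]=5)
r[4] = 10  (first piece 2, then r[2]=5)
r[5] = 12  (first piece 1, then r[4]=10)
r[6] = 15  (first piece 2, then r[4]=10)
r[7] = 17  (first piece 1, then r[6]=15)
r[8] = 20  (first piece 2, then r[6]=15)
r[9] = 22  (first piece 1, then r[8]=20)
Maximum revenue is €22.
Now minimize piece count subject to staying optimal: for each k, pieces[k] = 1 + min over i with p[i]+r[k−i]=r[k] of pieces[k−i].
pieces[6] = 1
pieces[7] = 1
pieces[8] = 2
pieces[9] = 2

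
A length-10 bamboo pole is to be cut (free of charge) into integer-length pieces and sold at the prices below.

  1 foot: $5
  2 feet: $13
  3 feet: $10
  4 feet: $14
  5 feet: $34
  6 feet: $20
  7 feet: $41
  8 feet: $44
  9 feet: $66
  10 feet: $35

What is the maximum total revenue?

Build best[k] bottom-up: best[k] = max over allowed piece i of (p[i] + best[k−i]).
best[1] = 5
best[2] = max(5+5, 13+0) = 13
best[3] = max(5+13, 13+5, 10+0) = 18
best[4] = max(5+18, 13+13, 10+5, 14+0) = 26
best[5] = max(5+26, 13+18, 10+13, 14+5, 34+0) = 34
best[6] = max(5+34, 13+26, 10+18, 14+13, 34+5, 20+0) = 39
best[7] = max(5+39, 13+34, 10+26, …, 20+5, 41+0) = 47
best[8] = max(5+47, 13+39, 10+34, …, 41+5, 44+0) = 52
best[9] = max(5+52, 13+47, 10+39, …, 44+5, 66+0) = 66
best[10] = max(5+66, 13+52, 10+47, …, 66+5, 35+0) = 71
One optimal cutting: 9 + 1 → $66 + $5 = $71.

71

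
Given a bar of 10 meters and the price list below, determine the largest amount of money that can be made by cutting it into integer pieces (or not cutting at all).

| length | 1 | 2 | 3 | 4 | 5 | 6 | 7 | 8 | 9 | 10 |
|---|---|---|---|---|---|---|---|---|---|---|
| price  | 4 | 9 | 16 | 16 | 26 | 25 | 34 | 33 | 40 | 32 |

52

Build r[k] bottom-up: r[k] = max over allowed piece i of (p[i] + r[k−i]).
r[1] = 4
r[2] = 9
r[3] = 16
r[4] = 20  (first piece 1, then r[3]=16)
r[5] = 26
r[6] = 32  (first piece 3, then r[3]=16)
r[7] = 36  (first piece 1, then r[6]=32)
r[8] = 42  (first piece 3, then r[5]=26)
r[9] = 48  (first piece 3, then r[6]=32)
r[10] = 52  (first piece 1, then r[9]=48)
One optimal cutting: 3 + 3 + 3 + 1 → €16 + €16 + €16 + €4 = €52.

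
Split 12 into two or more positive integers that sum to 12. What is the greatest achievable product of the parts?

81

Fill m[k] for k=2..12: at each k try every first piece i and multiply by the better of (k−i) uncut or m[k−i].
m[2] = 1·max(1,0) = 1·1 = 1
m[3] = max(1·2, 2·1) = 2
m[4] = max(1·3, 2·2, 3·1) = 4
m[5] = max(1·4, 2·3, 3·2, 4·1) = 6
m[6] = max(1·6, 2·4, 3·3, 4·2, 5·1) = 9
m[7] = max(1·9, 2·6, 3·4, 4·3, 5·2, 6·1) = 12
m[8] = max(1·12, 2·9, 3·6, …, 6·2, 7·1) = 18
m[9] = max(1·18, 2·12, 3·9, …, 7·2, 8·1) = 27
m[10] = max(1·27, 2·18, 3·12, …, 8·2, 9·1) = 36
m[11] = max(1·36, 2·27, 3·18, …, 9·2, 10·1) = 54
m[12] = max(1·54, 2·36, 3·27, …, 10·2, 11·1) = 81
One optimal split: 3 + 3 + 3 + 3; product 3·3·3·3 = 81.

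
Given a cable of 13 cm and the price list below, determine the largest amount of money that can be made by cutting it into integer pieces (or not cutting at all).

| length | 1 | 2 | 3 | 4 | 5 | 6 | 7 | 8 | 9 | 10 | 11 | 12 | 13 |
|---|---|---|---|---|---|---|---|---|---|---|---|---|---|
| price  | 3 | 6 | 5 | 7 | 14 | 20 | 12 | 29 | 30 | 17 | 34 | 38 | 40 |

44

Let r[k] be the best obtainable value from length k. For each k, try every first piece i and keep the best of price[i] + r[k−i].
r[1] = 3
r[2] = 6  (first piece 1, then r[1]=3)
r[3] = 9  (first piece 1, then r[2]=6)
r[4] = 12  (first piece 1, then r[3]=9)
r[5] = 15  (first piece 1, then r[4]=12)
r[6] = 20
r[7] = 23  (first piece 1, then r[6]=20)
r[8] = 29
r[9] = 32  (first piece 1, then r[8]=29)
r[10] = 35  (first piece 1, then r[9]=32)
r[11] = 38  (first piece 1, then r[10]=35)
r[12] = 41  (first piece 1, then r[11]=38)
r[13] = 44  (first piece 1, then r[12]=41)
One optimal cutting: 8 + 1 + 1 + 1 + 1 + 1 → €29 + €3 + €3 + €3 + €3 + €3 = €44.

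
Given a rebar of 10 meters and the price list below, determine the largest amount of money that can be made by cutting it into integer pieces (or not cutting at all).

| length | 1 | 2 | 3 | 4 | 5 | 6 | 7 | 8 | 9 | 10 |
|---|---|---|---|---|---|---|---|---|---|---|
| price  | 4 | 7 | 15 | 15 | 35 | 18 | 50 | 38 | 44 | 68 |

Build best[k] bottom-up: best[k] = max over allowed piece i of (p[i] + best[k−i]).
best[1] = 4
best[2] = 8  (first piece 1, then best[1]=4)
best[3] = 15
best[4] = 19  (first piece 1, then best[3]=15)
best[5] = 35
best[6] = 39  (first piece 1, then best[5]=35)
best[7] = 50
best[8] = 54  (first piece 1, then best[7]=50)
best[9] = 58  (first piece 1, then best[8]=54)
best[10] = 70  (first piece 5, then best[5]=35)
One optimal cutting: 5 + 5 → ₹35 + ₹35 = ₹70.

70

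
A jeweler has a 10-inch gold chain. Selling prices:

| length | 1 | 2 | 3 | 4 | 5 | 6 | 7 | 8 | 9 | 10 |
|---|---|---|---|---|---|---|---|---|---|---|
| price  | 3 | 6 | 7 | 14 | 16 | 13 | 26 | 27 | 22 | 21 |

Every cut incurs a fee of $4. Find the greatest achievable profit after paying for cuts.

Build v[k] bottom-up: v[k] = max over allowed piece i of (p[i] + v[k−i]) − 4 per cut.
v[1] = 3
v[2] = max(3+3-4, 6+0) = 6
v[3] = max(3+6-4, 6+3-4, 7+0) = 7
v[4] = max(3+7-4, 6+6-4, 7+3-4, 14+0) = 14
v[5] = max(3+14-4, 6+7-4, 7+6-4, 14+3-4, 16+0) = 16
v[6] = max(3+16-4, 6+14-4, 7+7-4, 14+6-4, 16+3-4, 13+0) = 16
v[7] = max(3+16-4, 6+16-4, 7+14-4, …, 13+3-4, 26+0) = 26
v[8] = max(3+26-4, 6+16-4, 7+16-4, …, 26+3-4, 27+0) = 27
v[9] = max(3+27-4, 6+26-4, 7+16-4, …, 27+3-4, 22+0) = 28
v[10] = max(3+28-4, 6+27-4, 7+26-4, …, 22+3-4, 21+0) = 29
One optimal plan: pieces 8 + 2 (1 cut) → $33 − $4 = $29.

29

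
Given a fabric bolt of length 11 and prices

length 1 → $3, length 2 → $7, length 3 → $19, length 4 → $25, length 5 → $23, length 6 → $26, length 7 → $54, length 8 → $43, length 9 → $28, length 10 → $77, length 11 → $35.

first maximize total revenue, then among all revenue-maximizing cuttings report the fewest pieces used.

2

Build r[k] bottom-up: r[k] = max over allowed piece i of (p[i] + r[k−i]).
r[1] = 3
r[2] = 7
r[3] = 19
r[4] = 25
r[5] = 28  (first piece 1, then r[4]=25)
r[6] = 38  (first piece 3, then r[3]=19)
r[7] = 54
r[8] = 57  (first piece 1, then r[7]=54)
r[9] = 61  (first piece 2, then r[7]=54)
r[10] = 77
r[11] = 80  (first piece 1, then r[10]=77)
Maximum revenue is $80.
Now minimize piece count subject to staying optimal: for each k, pieces[k] = 1 + min over i with p[i]+r[k−i]=r[k] of pieces[k−i].
pieces[8] = 2
pieces[9] = 2
pieces[10] = 1
pieces[11] = 2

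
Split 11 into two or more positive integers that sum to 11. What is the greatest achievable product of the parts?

Define m[k] = max over 1≤i<k of i · max(k−i, m[k−i]); the inner max lets the remainder stay uncut if that's better.
m[2] = 1·max(1,0) = 1·1 = 1
m[3] = 1·max(2,1) = 1·2 = 2
m[4] = 2·max(2,1) = 2·2 = 4
m[5] = 2·max(3,2) = 2·3 = 6
m[6] = 3·max(3,2) = 3·3 = 9
m[7] = 2·max(5,6) = 2·6 = 12
m[8] = 2·max(6,9) = 2·9 = 18
m[9] = 3·max(6,9) = 3·9 = 27
m[10] = 2·max(8,18) = 2·18 = 36
m[11] = 2·max(9,27) = 2·27 = 54
One optimal split: 3 + 3 + 3 + 2; product 3·3·3·2 = 54.

54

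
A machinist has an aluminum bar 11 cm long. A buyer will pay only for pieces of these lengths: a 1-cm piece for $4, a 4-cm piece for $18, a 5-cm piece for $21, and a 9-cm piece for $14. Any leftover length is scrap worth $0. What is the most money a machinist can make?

48

Build best[k] bottom-up: best[k] = max over allowed piece i of (p[i] + best[k−i]).
best[1] = 4
best[2] = 8  (first piece 1, then best[1]=4)
best[3] = 12  (first piece 1, then best[2]=8)
best[4] = 18
best[5] = 22  (first piece 1, then best[4]=18)
best[6] = 26  (first piece 1, then best[5]=22)
best[7] = 30  (first piece 1, then best[6]=26)
best[8] = 36  (first piece 4, then best[4]=18)
best[9] = 40  (first piece 1, then best[8]=36)
best[10] = 44  (first piece 1, then best[9]=40)
best[11] = 48  (first piece 1, then best[10]=44)
One optimal cutting: 4 + 4 + 1 + 1 + 1 → $48.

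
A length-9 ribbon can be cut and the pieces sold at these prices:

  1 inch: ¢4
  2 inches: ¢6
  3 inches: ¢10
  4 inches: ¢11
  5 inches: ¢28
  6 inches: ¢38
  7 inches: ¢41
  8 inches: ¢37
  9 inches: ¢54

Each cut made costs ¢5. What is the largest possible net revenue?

54

Let net[k] be the best obtainable value from length k. For each k, try every first piece i and keep the best of price[i] + net[k−i] minus the 5 cut fee when i<k.
net[1] = 4
net[2] = max(4+4-5, 6+0) = 6
net[3] = max(4+6-5, 6+4-5, 10+0) = 10
net[4] = max(4+10-5, 6+6-5, 10+4-5, 11+0) = 11
net[5] = max(4+11-5, 6+10-5, 10+6-5, 11+4-5, 28+0) = 28
net[6] = max(4+28-5, 6+11-5, 10+10-5, 11+6-5, 28+4-5, 38+0) = 38
net[7] = max(4+38-5, 6+28-5, 10+11-5, …, 38+4-5, 41+0) = 41
net[8] = max(4+41-5, 6+38-5, 10+28-5, …, 41+4-5, 37+0) = 40
net[9] = max(4+40-5, 6+41-5, 10+38-5, …, 37+4-5, 54+0) = 54
Best is to make no cuts and sell whole for ¢54.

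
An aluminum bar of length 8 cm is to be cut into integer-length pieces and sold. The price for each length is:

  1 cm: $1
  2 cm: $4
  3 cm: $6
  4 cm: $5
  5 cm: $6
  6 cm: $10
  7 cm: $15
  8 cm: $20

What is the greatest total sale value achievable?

20

Consider every possible first cut. R[k] is the best of p[i]+R[k−i] over all sellable i≤k.
R[1] = 1
R[2] = max(1+1, 4+0) = 4
R[3] = max(1+4, 4+1, 6+0) = 6
R[4] = max(1+6, 4+4, 6+1, 5+0) = 8
R[5] = max(1+8, 4+6, 6+4, 5+1, 6+0) = 10
R[6] = max(1+10, 4+8, 6+6, 5+4, 6+1, 10+0) = 12
R[7] = max(1+12, 4+10, 6+8, …, 10+1, 15+0) = 15
R[8] = max(1+15, 4+12, 6+10, …, 15+1, 20+0) = 20
Best is to sell the whole 8-cm piece uncut for $20.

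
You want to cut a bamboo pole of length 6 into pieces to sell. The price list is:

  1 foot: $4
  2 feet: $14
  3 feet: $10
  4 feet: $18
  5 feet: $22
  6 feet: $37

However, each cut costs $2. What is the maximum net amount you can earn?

38

Build net[k] bottom-up: net[k] = max over allowed piece i of (p[i] + net[k−i]) − 2 per cut.
net[1] = 4
net[2] = max(4+4-2, 14+0) = 14
net[3] = max(4+14-2, 14+4-2, 10+0) = 16
net[4] = max(4+16-2, 14+14-2, 10+4-2, 18+0) = 26
net[5] = max(4+26-2, 14+16-2, 10+14-2, 18+4-2, 22+0) = 28
net[6] = max(4+28-2, 14+26-2, 10+16-2, 18+14-2, 22+4-2, 37+0) = 38
One optimal plan: pieces 2 + 2 + 2 (2 cuts) → $42 − $4 = $38.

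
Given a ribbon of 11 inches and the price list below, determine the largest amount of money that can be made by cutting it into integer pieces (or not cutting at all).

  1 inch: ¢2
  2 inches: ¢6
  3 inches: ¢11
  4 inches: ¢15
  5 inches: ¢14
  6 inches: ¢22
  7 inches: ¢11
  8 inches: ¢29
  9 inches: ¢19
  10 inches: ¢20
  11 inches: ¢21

41

Build v[k] bottom-up: v[k] = max over allowed piece i of (p[i] + v[k−i]).
v[1] = 2
v[2] = 6
v[3] = 11
v[4] = 15
v[5] = 17  (first piece 1, then v[4]=15)
v[6] = 22  (first piece 3, then v[3]=11)
v[7] = 26  (first piece 3, then v[4]=15)
v[8] = 30  (first piece 4, then v[4]=15)
v[9] = 33  (first piece 3, then v[6]=22)
v[10] = 37  (first piece 3, then v[7]=26)
v[11] = 41  (first piece 3, then v[8]=30)
One optimal cutting: 4 + 4 + 3 → ¢15 + ¢15 + ¢11 = ¢41.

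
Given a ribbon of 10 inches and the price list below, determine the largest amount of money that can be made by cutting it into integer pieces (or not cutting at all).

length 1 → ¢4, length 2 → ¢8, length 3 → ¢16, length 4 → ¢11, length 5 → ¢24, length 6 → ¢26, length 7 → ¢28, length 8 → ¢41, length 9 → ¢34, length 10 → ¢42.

52

Let v[k] be the best obtainable value from length k. For each k, try every first piece i and keep the best of price[i] + v[k−i].
v[1] = 4
v[2] = max(4+4, 8+0) = 8
v[3] = max(4+8, 8+4, 16+0) = 16
v[4] = max(4+16, 8+8, 16+4, 11+0) = 20
v[5] = max(4+20, 8+16, 16+8, 11+4, 24+0) = 24
v[6] = max(4+24, 8+20, 16+16, 11+8, 24+4, 26+0) = 32
v[7] = max(4+32, 8+24, 16+20, …, 26+4, 28+0) = 36
v[8] = max(4+36, 8+32, 16+24, …, 28+4, 41+0) = 41
v[9] = max(4+41, 8+36, 16+32, …, 41+4, 34+0) = 48
v[10] = max(4+48, 8+41, 16+36, …, 34+4, 42+0) = 52
One optimal cutting: 3 + 3 + 3 + 1 → ¢16 + ¢16 + ¢16 + ¢4 = ¢52.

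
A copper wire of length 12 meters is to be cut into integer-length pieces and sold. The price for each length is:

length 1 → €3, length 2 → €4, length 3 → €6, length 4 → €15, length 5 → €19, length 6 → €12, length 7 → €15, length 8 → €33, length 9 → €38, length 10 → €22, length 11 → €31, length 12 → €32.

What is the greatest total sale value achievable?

48

Build R[k] bottom-up: R[k] = max over allowed piece i of (p[i] + R[k−i]).
R[1] = 3
R[2] = max(3+3, 4+0) = 6
R[3] = max(3+6, 4+3, 6+0) = 9
R[4] = max(3+9, 4+6, 6+3, 15+0) = 15
R[5] = max(3+15, 4+9, 6+6, 15+3, 19+0) = 19
R[6] = max(3+19, 4+15, 6+9, 15+6, 19+3, 12+0) = 22
R[7] = max(3+22, 4+19, 6+15, …, 12+3, 15+0) = 25
R[8] = max(3+25, 4+22, 6+19, …, 15+3, 33+0) = 33
R[9] = max(3+33, 4+25, 6+22, …, 33+3, 38+0) = 38
R[10] = max(3+38, 4+33, 6+25, …, 38+3, 22+0) = 41
R[11] = max(3+41, 4+38, 6+33, …, 22+3, 31+0) = 44
R[12] = max(3+44, 4+41, 6+38, …, 31+3, 32+0) = 48
One optimal cutting: 8 + 4 → €33 + €15 = €48.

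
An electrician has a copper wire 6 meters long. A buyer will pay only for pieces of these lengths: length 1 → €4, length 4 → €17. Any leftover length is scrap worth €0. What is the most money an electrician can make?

25

Build best[k] bottom-up: best[k] = max over allowed piece i of (p[i] + best[k−i]).
best[1] = 4
best[2] = 8  (first piece 1, then best[1]=4)
best[3] = 12  (first piece 1, then best[2]=8)
best[4] = 17
best[5] = 21  (first piece 1, then best[4]=17)
best[6] = 25  (first piece 1, then best[5]=21)
One optimal cutting: 4 + 1 + 1 → €25.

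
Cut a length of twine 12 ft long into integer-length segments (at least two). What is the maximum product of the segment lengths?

81

Let prod[k] be the best product for length k (with at least one cut). For each first piece i, the rest contributes max(k−i, prod[k−i]).
prod[2] = 1×max(1,0) = 1×1 = 1
prod[3] = 1×max(2,1) = 1×2 = 2
prod[4] = 2×max(2,1) = 2×2 = 4
prod[5] = 2×max(3,2) = 2×3 = 6
prod[6] = 3×max(3,2) = 3×3 = 9
prod[7] = 2×max(5,6) = 2×6 = 12
prod[8] = 2×max(6,9) = 2×9 = 18
prod[9] = 3×max(6,9) = 3×9 = 27
prod[10] = 2×max(8,18) = 2×18 = 36
prod[11] = 2×max(9,27) = 2×27 = 54
prod[12] = 3×max(9,27) = 3×27 = 81
One optimal split: 3 + 3 + 3 + 3; product 3×3×3×3 = 81.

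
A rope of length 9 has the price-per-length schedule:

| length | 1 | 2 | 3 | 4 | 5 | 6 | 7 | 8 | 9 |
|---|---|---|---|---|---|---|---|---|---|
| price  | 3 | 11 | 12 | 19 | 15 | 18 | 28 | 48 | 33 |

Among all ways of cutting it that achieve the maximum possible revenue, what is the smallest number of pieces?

2

Let r[k] be the best obtainable value from length k. For each k, try every first piece i and keep the best of price[i] + r[k−i].
r[1] = 3
r[2] = max(3+3, 11+0) = 11
r[3] = max(3+11, 11+3, 12+0) = 14
r[4] = max(3+14, 11+11, 12+3, 19+0) = 22
r[5] = max(3+22, 11+14, 12+11, 19+3, 15+0) = 25
r[6] = max(3+25, 11+22, 12+14, 19+11, 15+3, 18+0) = 33
r[7] = max(3+33, 11+25, 12+22, …, 18+3, 28+0) = 36
r[8] = max(3+36, 11+33, 12+25, …, 28+3, 48+0) = 48
r[9] = max(3+48, 11+36, 12+33, …, 48+3, 33+0) = 51
Maximum revenue is 51.
Now minimize piece count subject to staying optimal: for each k, pieces[k] = 1 + min over i with p[i]+r[k−i]=r[k] of pieces[k−i].
pieces[6] = 3
pieces[7] = 4
pieces[8] = 1
pieces[9] = 2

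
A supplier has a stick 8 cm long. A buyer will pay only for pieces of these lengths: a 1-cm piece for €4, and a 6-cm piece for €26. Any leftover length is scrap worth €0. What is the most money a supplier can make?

Let best[k] be the best obtainable value from length k. For each k, try every first piece i and keep the best of price[i] + best[k−i].
best[1] = 4
best[2] = 8  (first piece 1, then best[1]=4)
best[3] = 12  (first piece 1, then best[2]=8)
best[4] = 16  (first piece 1, then best[3]=12)
best[5] = 20  (first piece 1, then best[4]=16)
best[6] = 26
best[7] = 30  (first piece 1, then best[6]=26)
best[8] = 34  (first piece 1, then best[7]=30)
One optimal cutting: 6 + 1 + 1 → €34.

34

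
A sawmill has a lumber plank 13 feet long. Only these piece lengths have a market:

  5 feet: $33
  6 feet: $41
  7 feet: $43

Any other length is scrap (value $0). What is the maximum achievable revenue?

Let f[k] be the best obtainable value from length k. For each k, try every first piece i and keep the best of price[i] + f[k−i].
f[1] = 0
f[2] = 0
f[3] = 0
f[4] = 0
f[5] = 33
f[6] = max(33+0, 41+0) = 41
f[7] = max(33+0, 41+0, 43+0) = 43
f[8] = max(33+0, 41+0, 43+0) = 43
f[9] = max(33+0, 41+0, 43+0) = 43
f[10] = max(33+33, 41+0, 43+0) = 66
f[11] = max(33+41, 41+33, 43+0) = 74
f[12] = max(33+43, 41+41, 43+33) = 82
f[13] = max(33+43, 41+43, 43+41) = 84
One optimal cutting: 7 + 6 → $84.

84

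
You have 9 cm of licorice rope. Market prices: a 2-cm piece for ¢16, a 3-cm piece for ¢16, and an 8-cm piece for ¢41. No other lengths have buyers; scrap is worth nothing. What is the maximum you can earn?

Build f[k] bottom-up: f[k] = max over allowed piece i of (p[i] + f[k−i]).
f[1] = 0
f[2] = 16
f[3] = 16
f[4] = 32  (first piece 2, then f[2]=16)
f[5] = 32
f[6] = 48  (first piece 2, then f[4]=32)
f[7] = 48
f[8] = 64  (first piece 2, then f[6]=48)
f[9] = 64
One optimal cutting: pieces 2 + 2 + 2 + 2 with 1 cm of scrap → ¢64.

64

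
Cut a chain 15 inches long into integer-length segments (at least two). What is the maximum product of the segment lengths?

243

Let g[k] be the best product for length k (with at least one cut). For each first piece i, the rest contributes max(k−i, g[k−i]).
g[2] = 1×max(1,0) = 1×1 = 1
g[3] = max(1×2, 2×1) = 2
g[4] = max(1×3, 2×2, 3×1) = 4
g[5] = max(1×4, 2×3, 3×2, 4×1) = 6
g[6] = max(1×6, 2×4, 3×3, 4×2, 5×1) = 9
g[7] = max(1×9, 2×6, 3×4, 4×3, 5×2, 6×1) = 12
g[8] = max(1×12, 2×9, 3×6, …, 6×2, 7×1) = 18
g[9] = max(1×18, 2×12, 3×9, …, 7×2, 8×1) = 27
g[10] = max(1×27, 2×18, 3×12, …, 8×2, 9×1) = 36
g[11] = max(1×36, 2×27, 3×18, …, 9×2, 10×1) = 54
g[12] = max(1×54, 2×36, 3×27, …, 10×2, 11×1) = 81
g[13] = max(1×81, 2×54, 3×36, …, 11×2, 12×1) = 108
g[14] = max(1×108, 2×81, 3×54, …, 12×2, 13×1) = 162
g[15] = max(1×162, 2×108, 3×81, …, 13×2, 14×1) = 243
One optimal split: 3 + 3 + 3 + 3 + 3; product 3×3×3×3×3 = 243.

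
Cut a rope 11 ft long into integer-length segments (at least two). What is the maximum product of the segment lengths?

54

Let f[k] be the best product for length k (with at least one cut). For each first piece i, the rest contributes max(k−i, f[k−i]).
f[2] = 1×max(1,0) = 1×1 = 1
f[3] = 1×max(2,1) = 1×2 = 2
f[4] = 2×max(2,1) = 2×2 = 4
f[5] = 2×max(3,2) = 2×3 = 6
f[6] = 3×max(3,2) = 3×3 = 9
f[7] = 2×max(5,6) = 2×6 = 12
f[8] = 2×max(6,9) = 2×9 = 18
f[9] = 3×max(6,9) = 3×9 = 27
f[10] = 2×max(8,18) = 2×18 = 36
f[11] = 2×max(9,27) = 2×27 = 54
One optimal split: 3 + 3 + 3 + 2; product 3×3×3×2 = 54.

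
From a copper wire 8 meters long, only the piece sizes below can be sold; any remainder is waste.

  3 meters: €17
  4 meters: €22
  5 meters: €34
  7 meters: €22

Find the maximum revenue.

Build r[k] bottom-up: r[k] = max over allowed piece i of (p[i] + r[k−i]).
r[1] = 0
r[2] = 0
r[3] = 17
r[4] = 22
r[5] = 34
r[6] = 34
r[7] = 39  (first piece 3, then r[4]=22)
r[8] = 51  (first piece 3, then r[5]=34)
One optimal cutting: 5 + 3 → €51.

51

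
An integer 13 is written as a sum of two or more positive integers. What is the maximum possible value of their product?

108

Define g[k] = max over 1≤i<k of i · max(k−i, g[k−i]); the inner max lets the remainder stay uncut if that's better.
Small cases: g[2]=1, g[3]=2, g[4]=4, g[5]=6, g[6]=9, g[7]=12.
g[8] = max(1·12, 2·9, 3·6, …, 6·2, 7·1) = 18
g[9] = max(1·18, 2·12, 3·9, …, 7·2, 8·1) = 27
g[10] = max(1·27, 2·18, 3·12, …, 8·2, 9·1) = 36
g[11] = max(1·36, 2·27, 3·18, …, 9·2, 10·1) = 54
g[12] = max(1·54, 2·36, 3·27, …, 10·2, 11·1) = 81
g[13] = max(1·81, 2·54, 3·36, …, 11·2, 12·1) = 108
One optimal split: 3 + 3 + 3 + 2 + 2; product 3·3·3·2·2 = 108.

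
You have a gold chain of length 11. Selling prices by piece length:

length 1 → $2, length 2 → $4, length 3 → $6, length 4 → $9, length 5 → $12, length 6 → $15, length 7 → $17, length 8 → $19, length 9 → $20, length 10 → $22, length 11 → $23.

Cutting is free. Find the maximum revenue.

27

Build best[k] bottom-up: best[k] = max over allowed piece i of (p[i] + best[k−i]).
best[1] = 2
best[2] = max(2+2, 4+0) = 4
best[3] = max(2+4, 4+2, 6+0) = 6
best[4] = max(2+6, 4+4, 6+2, 9+0) = 9
best[5] = max(2+9, 4+6, 6+4, 9+2, 12+0) = 12
best[6] = max(2+12, 4+9, 6+6, 9+4, 12+2, 15+0) = 15
best[7] = max(2+15, 4+12, 6+9, …, 15+2, 17+0) = 17
best[8] = max(2+17, 4+15, 6+12, …, 17+2, 19+0) = 19
best[9] = max(2+19, 4+17, 6+15, …, 19+2, 20+0) = 21
best[10] = max(2+21, 4+19, 6+17, …, 20+2, 22+0) = 24
best[11] = max(2+24, 4+21, 6+19, …, 22+2, 23+0) = 27
One optimal cutting: 6 + 5 → $15 + $12 = $27.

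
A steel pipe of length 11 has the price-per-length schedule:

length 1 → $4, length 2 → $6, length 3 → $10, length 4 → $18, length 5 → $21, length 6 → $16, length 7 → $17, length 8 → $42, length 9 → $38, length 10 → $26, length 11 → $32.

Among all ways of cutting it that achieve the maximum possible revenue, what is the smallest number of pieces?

Consider every possible first cut. r[k] is the best of p[i]+r[k−i] over all sellable i≤k.
r[1] = 4
r[2] = max(4+4, 6+0) = 8
r[3] = max(4+8, 6+4, 10+0) = 12
r[4] = max(4+12, 6+8, 10+4, 18+0) = 18
r[5] = max(4+18, 6+12, 10+8, 18+4, 21+0) = 22
r[6] = max(4+22, 6+18, 10+12, 18+8, 21+4, 16+0) = 26
r[7] = max(4+26, 6+22, 10+18, …, 16+4, 17+0) = 30
r[8] = max(4+30, 6+26, 10+22, …, 17+4, 42+0) = 42
r[9] = max(4+42, 6+30, 10+26, …, 42+4, 38+0) = 46
r[10] = max(4+46, 6+42, 10+30, …, 38+4, 26+0) = 50
r[11] = max(4+50, 6+46, 10+42, …, 26+4, 32+0) = 54
Maximum revenue is $54.
Now minimize piece count subject to staying optimal: for each k, pieces[k] = 1 + min over i with p[i]+r[k−i]=r[k] of pieces[k−i].
pieces[8] = 1
pieces[9] = 2
pieces[10] = 3
pieces[11] = 4

4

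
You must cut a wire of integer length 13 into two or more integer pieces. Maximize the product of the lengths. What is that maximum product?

108

Define prod[k] = max over 1≤i<k of i · max(k−i, prod[k−i]); the inner max lets the remainder stay uncut if that's better.
prod[2] = 1·max(1,0) = 1·1 = 1
prod[3] = 1·max(2,1) = 1·2 = 2
prod[4] = 2·max(2,1) = 2·2 = 4
prod[5] = 2·max(3,2) = 2·3 = 6
prod[6] = 3·max(3,2) = 3·3 = 9
prod[7] = 2·max(5,6) = 2·6 = 12
prod[8] = 2·max(6,9) = 2·9 = 18
prod[9] = 3·max(6,9) = 3·9 = 27
prod[10] = 2·max(8,18) = 2·18 = 36
prod[11] = 2·max(9,27) = 2·27 = 54
prod[12] = 3·max(9,27) = 3·27 = 81
prod[13] = 2·max(11,54) = 2·54 = 108
One optimal split: 3 + 3 + 3 + 2 + 2; product 3·3·3·2·2 = 108.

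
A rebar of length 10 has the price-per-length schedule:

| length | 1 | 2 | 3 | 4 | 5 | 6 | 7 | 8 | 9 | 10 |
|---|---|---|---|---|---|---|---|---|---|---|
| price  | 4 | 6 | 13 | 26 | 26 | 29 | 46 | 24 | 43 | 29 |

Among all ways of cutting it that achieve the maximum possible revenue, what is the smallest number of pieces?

Consider every possible first cut. r[k] is the best of p[i]+r[k−i] over all sellable i≤k.
r[1] = 4
r[2] = max(4+4, 6+0) = 8
r[3] = max(4+8, 6+4, 13+0) = 13
r[4] = max(4+13, 6+8, 13+4, 26+0) = 26
r[5] = max(4+26, 6+13, 13+8, 26+4, 26+0) = 30
r[6] = max(4+30, 6+26, 13+13, 26+8, 26+4, 29+0) = 34
r[7] = max(4+34, 6+30, 13+26, …, 29+4, 46+0) = 46
r[8] = max(4+46, 6+34, 13+30, …, 46+4, 24+0) = 52
r[9] = max(4+52, 6+46, 13+34, …, 24+4, 43+0) = 56
r[10] = max(4+56, 6+52, 13+46, …, 43+4, 29+0) = 60
Maximum revenue is ₹60.
Now minimize piece count subject to staying optimal: for each k, pieces[k] = 1 + min over i with p[i]+r[k−i]=r[k] of pieces[k−i].
pieces[7] = 1
pieces[8] = 2
pieces[9] = 3
pieces[10] = 4

4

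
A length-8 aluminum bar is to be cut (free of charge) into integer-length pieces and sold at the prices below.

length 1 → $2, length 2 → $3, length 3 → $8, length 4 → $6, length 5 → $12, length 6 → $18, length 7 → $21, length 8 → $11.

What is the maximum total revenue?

Build R[k] bottom-up: R[k] = max over allowed piece i of (p[i] + R[k−i]).
R[1] = 2
R[2] = 4  (first piece 1, then R[1]=2)
R[3] = 8
R[4] = 10  (first piece 1, then R[3]=8)
R[5] = 12  (first piece 1, then R[4]=10)
R[6] = 18
R[7] = 21
R[8] = 23  (first piece 1, then R[7]=21)
One optimal cutting: 7 + 1 → $21 + $2 = $23.

23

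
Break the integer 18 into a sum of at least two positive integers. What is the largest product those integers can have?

Fill g[k] for k=2..18: at each k try every first piece i and multiply by the better of (k−i) uncut or g[k−i].
g[2] = 1·max(1,0) = 1·1 = 1
g[3] = 1·max(2,1) = 1·2 = 2
g[4] = 2·max(2,1) = 2·2 = 4
g[5] = 2·max(3,2) = 2·3 = 6
g[6] = 3·max(3,2) = 3·3 = 9
g[7] = 2·max(5,6) = 2·6 = 12
g[8] = 2·max(6,9) = 2·9 = 18
g[9] = 3·max(6,9) = 3·9 = 27
g[10] = 2·max(8,18) = 2·18 = 36
g[11] = 2·max(9,27) = 2·27 = 54
g[12] = 3·max(9,27) = 3·27 = 81
g[13] = 2·max(11,54) = 2·54 = 108
g[14] = 2·max(12,81) = 2·81 = 162
g[15] = 3·max(12,81) = 3·81 = 243
g[16] = 2·max(14,162) = 2·162 = 324
g[17] = 2·max(15,243) = 2·243 = 486
g[18] = 3·max(15,243) = 3·243 = 729
One optimal split: 3 + 3 + 3 + 3 + 3 + 3; product 3·3·3·3·3·3 = 729.

729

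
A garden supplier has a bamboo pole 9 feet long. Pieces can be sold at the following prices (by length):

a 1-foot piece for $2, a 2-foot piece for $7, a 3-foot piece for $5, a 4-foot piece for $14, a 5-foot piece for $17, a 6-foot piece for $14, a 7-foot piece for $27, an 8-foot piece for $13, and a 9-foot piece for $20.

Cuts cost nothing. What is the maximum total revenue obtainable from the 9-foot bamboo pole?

Consider every possible first cut. best[k] is the best of p[i]+best[k−i] over all sellable i≤k.
best[1] = 2
best[2] = 7
best[3] = 9  (first piece 1, then best[2]=7)
best[4] = 14  (first piece 2, then best[2]=7)
best[5] = 17
best[6] = 21  (first piece 2, then best[4]=14)
best[7] = 27
best[8] = 29  (first piece 1, then best[7]=27)
best[9] = 34  (first piece 2, then best[7]=27)
One optimal cutting: 7 + 2 → $27 + $7 = $34.

34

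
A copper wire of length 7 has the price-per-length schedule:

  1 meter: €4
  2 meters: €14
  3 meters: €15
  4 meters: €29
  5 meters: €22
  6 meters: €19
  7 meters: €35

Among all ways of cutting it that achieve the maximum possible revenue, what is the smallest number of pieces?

3

Consider every possible first cut. r[k] is the best of p[i]+r[k−i] over all sellable i≤k.
r[1] = 4
r[2] = max(4+4, 14+0) = 14
r[3] = max(4+14, 14+4, 15+0) = 18
r[4] = max(4+18, 14+14, 15+4, 29+0) = 29
r[5] = max(4+29, 14+18, 15+14, 29+4, 22+0) = 33
r[6] = max(4+33, 14+29, 15+18, 29+14, 22+4, 19+0) = 43
r[7] = max(4+43, 14+33, 15+29, …, 19+4, 35+0) = 47
Maximum revenue is €47.
Now minimize piece count subject to staying optimal: for each k, pieces[k] = 1 + min over i with p[i]+r[k−i]=r[k] of pieces[k−i].
pieces[4] = 1
pieces[5] = 2
pieces[6] = 2
pieces[7] = 3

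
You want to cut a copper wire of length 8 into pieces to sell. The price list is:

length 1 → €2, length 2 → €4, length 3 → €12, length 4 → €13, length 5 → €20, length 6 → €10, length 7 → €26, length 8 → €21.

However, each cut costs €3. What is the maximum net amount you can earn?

29

Build r[k] bottom-up: r[k] = max over allowed piece i of (p[i] + r[k−i]) − 3 per cut.
r[1] = 2
r[2] = 4
r[3] = 12
r[4] = 13
r[5] = 20
r[6] = 21  (first piece 3, then r[3]=12)
r[7] = 26
r[8] = 29  (first piece 3, then r[5]=20)
One optimal plan: pieces 5 + 3 (1 cut) → €32 − €3 = €29.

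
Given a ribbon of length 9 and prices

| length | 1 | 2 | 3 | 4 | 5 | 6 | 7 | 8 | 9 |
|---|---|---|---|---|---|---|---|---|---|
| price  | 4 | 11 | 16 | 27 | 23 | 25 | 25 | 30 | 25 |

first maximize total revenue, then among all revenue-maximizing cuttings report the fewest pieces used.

3

Build r[k] bottom-up: r[k] = max over allowed piece i of (p[i] + r[k−i]).
r[1] = 4
r[2] = max(4+4, 11+0) = 11
r[3] = max(4+11, 11+4, 16+0) = 16
r[4] = max(4+16, 11+11, 16+4, 27+0) = 27
r[5] = max(4+27, 11+16, 16+11, 27+4, 23+0) = 31
r[6] = max(4+31, 11+27, 16+16, 27+11, 23+4, 25+0) = 38
r[7] = max(4+38, 11+31, 16+27, …, 25+4, 25+0) = 43
r[8] = max(4+43, 11+38, 16+31, …, 25+4, 30+0) = 54
r[9] = max(4+54, 11+43, 16+38, …, 30+4, 25+0) = 58
Maximum revenue is ¢58.
Now minimize piece count subject to staying optimal: for each k, pieces[k] = 1 + min over i with p[i]+r[k−i]=r[k] of pieces[k−i].
pieces[6] = 2
pieces[7] = 2
pieces[8] = 2
pieces[9] = 3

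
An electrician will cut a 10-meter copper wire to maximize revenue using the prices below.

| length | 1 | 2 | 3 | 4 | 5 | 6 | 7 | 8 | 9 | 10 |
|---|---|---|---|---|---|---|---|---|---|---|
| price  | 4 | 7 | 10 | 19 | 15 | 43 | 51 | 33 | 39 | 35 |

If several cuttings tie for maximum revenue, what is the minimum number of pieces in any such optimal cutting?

Build r[k] bottom-up: r[k] = max over allowed piece i of (p[i] + r[k−i]).
r[1] = 4
r[2] = max(4+4, 7+0) = 8
r[3] = max(4+8, 7+4, 10+0) = 12
r[4] = max(4+12, 7+8, 10+4, 19+0) = 19
r[5] = max(4+19, 7+12, 10+8, 19+4, 15+0) = 23
r[6] = max(4+23, 7+19, 10+12, 19+8, 15+4, 43+0) = 43
r[7] = max(4+43, 7+23, 10+19, …, 43+4, 51+0) = 51
r[8] = max(4+51, 7+43, 10+23, …, 51+4, 33+0) = 55
r[9] = max(4+55, 7+51, 10+43, …, 33+4, 39+0) = 59
r[10] = max(4+59, 7+55, 10+51, …, 39+4, 35+0) = 63
Maximum revenue is €63.
Now minimize piece count subject to staying optimal: for each k, pieces[k] = 1 + min over i with p[i]+r[k−i]=r[k] of pieces[k−i].
pieces[7] = 1
pieces[8] = 2
pieces[9] = 3
pieces[10] = 4

4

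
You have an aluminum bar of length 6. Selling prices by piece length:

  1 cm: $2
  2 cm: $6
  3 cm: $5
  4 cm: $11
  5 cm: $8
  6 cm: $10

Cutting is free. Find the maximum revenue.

18

Consider every possible first cut. r[k] is the best of p[i]+r[k−i] over all sellable i≤k.
r[1] = 2
r[2] = max(2+2, 6+0) = 6
r[3] = max(2+6, 6+2, 5+0) = 8
r[4] = max(2+8, 6+6, 5+2, 11+0) = 12
r[5] = max(2+12, 6+8, 5+6, 11+2, 8+0) = 14
r[6] = max(2+14, 6+12, 5+8, 11+6, 8+2, 10+0) = 18
One optimal cutting: 2 + 2 + 2 → $6 + $6 + $6 = $18.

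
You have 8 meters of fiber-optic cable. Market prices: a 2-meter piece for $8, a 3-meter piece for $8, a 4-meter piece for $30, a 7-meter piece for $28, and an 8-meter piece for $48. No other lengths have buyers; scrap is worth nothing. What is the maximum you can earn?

Consider every possible first cut. f[k] is the best of p[i]+f[k−i] over all sellable i≤k.
f[1] = 0
f[2] = 8
f[3] = 8
f[4] = 30
f[5] = 30
f[6] = 38  (first piece 2, then f[4]=30)
f[7] = 38
f[8] = 60  (first piece 4, then f[4]=30)
One optimal cutting: 4 + 4 → $60.

60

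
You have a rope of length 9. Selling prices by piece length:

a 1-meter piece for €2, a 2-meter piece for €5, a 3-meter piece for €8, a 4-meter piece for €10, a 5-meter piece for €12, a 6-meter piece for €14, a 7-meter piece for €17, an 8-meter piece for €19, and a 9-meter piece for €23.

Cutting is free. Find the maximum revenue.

Build v[k] bottom-up: v[k] = max over allowed piece i of (p[i] + v[k−i]).
v[1] = 2
v[2] = max(2+2, 5+0) = 5
v[3] = max(2+5, 5+2, 8+0) = 8
v[4] = max(2+8, 5+5, 8+2, 10+0) = 10
v[5] = max(2+10, 5+8, 8+5, 10+2, 12+0) = 13
v[6] = max(2+13, 5+10, 8+8, 10+5, 12+2, 14+0) = 16
v[7] = max(2+16, 5+13, 8+10, …, 14+2, 17+0) = 18
v[8] = max(2+18, 5+16, 8+13, …, 17+2, 19+0) = 21
v[9] = max(2+21, 5+18, 8+16, …, 19+2, 23+0) = 24
One optimal cutting: 3 + 3 + 3 → €8 + €8 + €8 = €24.

24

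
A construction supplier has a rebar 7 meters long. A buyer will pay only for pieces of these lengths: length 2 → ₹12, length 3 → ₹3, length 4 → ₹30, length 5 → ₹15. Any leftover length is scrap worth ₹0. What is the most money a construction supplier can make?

Let r[k] be the best obtainable value from length k. For each k, try every first piece i and keep the best of price[i] + r[k−i].
r[1] = 0
r[2] = 12
r[3] = 12
r[4] = 30
r[5] = 30
r[6] = 42  (first piece 2, then r[4]=30)
r[7] = 42
One optimal cutting: pieces 4 + 2 with 1 meter of scrap → ₹42.

42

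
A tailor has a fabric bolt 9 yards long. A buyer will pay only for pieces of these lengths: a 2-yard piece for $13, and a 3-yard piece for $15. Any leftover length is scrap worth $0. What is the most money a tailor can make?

54

Let r[k] be the best obtainable value from length k. For each k, try every first piece i and keep the best of price[i] + r[k−i].
r[1] = 0
r[2] = 13
r[3] = max(13+0, 15+0) = 15
r[4] = max(13+13, 15+0) = 26
r[5] = max(13+15, 15+13) = 28
r[6] = max(13+26, 15+15) = 39
r[7] = max(13+28, 15+26) = 41
r[8] = max(13+39, 15+28) = 52
r[9] = max(13+41, 15+39) = 54
One optimal cutting: 3 + 2 + 2 + 2 → $54.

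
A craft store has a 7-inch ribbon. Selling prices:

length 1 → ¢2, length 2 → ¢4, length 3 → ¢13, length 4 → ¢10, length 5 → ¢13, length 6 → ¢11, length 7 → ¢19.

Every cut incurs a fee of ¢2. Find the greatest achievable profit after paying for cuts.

24

Consider every possible first cut. net[k] is the best of p[i]+net[k−i] over all sellable i≤k, charging 2 whenever i<k.
net[1] = 2
net[2] = 4
net[3] = 13
net[4] = 13  (first piece 1, then net[3]=13)
net[5] = 15  (first piece 2, then net[3]=13)
net[6] = 24  (first piece 3, then net[3]=13)
net[7] = 24  (first piece 1, then net[6]=24)
One optimal plan: pieces 3 + 3 + 1 (2 cuts) → ¢28 − ¢4 = ¢24.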